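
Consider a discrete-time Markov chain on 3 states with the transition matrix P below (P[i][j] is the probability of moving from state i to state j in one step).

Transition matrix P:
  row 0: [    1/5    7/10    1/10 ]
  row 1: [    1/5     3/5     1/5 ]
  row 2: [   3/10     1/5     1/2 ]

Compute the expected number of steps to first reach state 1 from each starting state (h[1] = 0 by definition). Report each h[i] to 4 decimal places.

First-step conditioning: h[1] = 0; for i ≠ 1, h[i] = 1 + Σ_k P[i][k]·h[k].
  h[0] = 1 + 1/5·h[0] + 1/10·h[2]
  h[2] = 1 + 3/10·h[0] + 1/2·h[2]
Solving the 2×2 linear system over states ≠ 1 gives exactly h = [60/37, 0, 110/37] (h[1] = 0 is the target).

h = [1.6216, 0.0000, 2.9730]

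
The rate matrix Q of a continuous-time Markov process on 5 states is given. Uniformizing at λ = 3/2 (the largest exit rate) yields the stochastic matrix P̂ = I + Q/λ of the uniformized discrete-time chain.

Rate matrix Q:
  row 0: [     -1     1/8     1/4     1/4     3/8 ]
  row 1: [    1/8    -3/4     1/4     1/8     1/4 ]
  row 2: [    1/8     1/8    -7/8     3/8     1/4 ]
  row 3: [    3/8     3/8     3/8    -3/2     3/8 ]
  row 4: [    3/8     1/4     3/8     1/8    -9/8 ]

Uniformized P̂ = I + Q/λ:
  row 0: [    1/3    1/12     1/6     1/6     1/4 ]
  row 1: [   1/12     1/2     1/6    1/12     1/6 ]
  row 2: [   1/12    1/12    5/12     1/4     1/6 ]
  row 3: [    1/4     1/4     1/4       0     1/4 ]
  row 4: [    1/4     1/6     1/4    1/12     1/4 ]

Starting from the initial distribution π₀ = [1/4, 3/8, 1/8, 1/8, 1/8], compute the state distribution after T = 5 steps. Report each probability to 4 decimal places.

π = [0.1867, 0.2116, 0.2599, 0.1311, 0.2106]

t=0: π = [0.2500, 0.3750, 0.1250, 0.1250, 0.1250]
t=1: π = [0.1875, 0.2708, 0.2188, 0.1146, 0.2083]
t=2: π = [0.1840, 0.2326, 0.2483, 0.1259, 0.2092]
t=3: π = [0.1852, 0.2187, 0.2567, 0.1296, 0.2099]
t=4: π = [0.1862, 0.2135, 0.2591, 0.1307, 0.2104]
t=5: π = [0.1867, 0.2116, 0.2599, 0.1311, 0.2106]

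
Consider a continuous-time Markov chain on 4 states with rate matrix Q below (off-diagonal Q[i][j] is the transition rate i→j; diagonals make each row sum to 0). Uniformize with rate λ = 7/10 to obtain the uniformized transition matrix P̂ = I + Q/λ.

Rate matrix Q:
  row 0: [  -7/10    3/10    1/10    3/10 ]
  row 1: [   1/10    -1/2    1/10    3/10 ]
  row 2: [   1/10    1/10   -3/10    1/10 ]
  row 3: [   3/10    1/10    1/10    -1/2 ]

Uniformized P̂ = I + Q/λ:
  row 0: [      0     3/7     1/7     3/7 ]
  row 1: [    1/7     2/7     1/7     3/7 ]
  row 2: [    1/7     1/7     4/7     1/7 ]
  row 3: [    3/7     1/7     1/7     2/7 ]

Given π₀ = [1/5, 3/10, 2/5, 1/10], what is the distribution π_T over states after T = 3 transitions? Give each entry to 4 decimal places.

t=0: π = [0.2000, 0.3000, 0.4000, 0.1000]
t=1: π = [0.1429, 0.2429, 0.3143, 0.3000]
t=2: π = [0.2082, 0.2184, 0.2776, 0.2959]
t=3: π = [0.1977, 0.2335, 0.2618, 0.3070]

π = [0.1977, 0.2335, 0.2618, 0.3070]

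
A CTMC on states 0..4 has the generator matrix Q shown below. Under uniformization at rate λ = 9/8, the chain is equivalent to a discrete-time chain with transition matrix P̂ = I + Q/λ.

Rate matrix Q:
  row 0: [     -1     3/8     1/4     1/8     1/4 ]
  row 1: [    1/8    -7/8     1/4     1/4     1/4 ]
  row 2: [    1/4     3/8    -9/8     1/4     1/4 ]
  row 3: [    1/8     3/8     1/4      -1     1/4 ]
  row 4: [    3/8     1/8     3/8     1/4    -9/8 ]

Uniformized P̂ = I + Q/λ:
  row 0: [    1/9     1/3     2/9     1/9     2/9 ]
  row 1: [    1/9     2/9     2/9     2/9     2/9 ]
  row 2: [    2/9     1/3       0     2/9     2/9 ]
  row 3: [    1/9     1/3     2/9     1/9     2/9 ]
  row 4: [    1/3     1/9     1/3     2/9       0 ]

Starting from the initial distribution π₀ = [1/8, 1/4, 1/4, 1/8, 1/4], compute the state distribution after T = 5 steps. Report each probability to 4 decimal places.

t=0: π = [0.1250, 0.2500, 0.2500, 0.1250, 0.2500]
t=1: π = [0.1944, 0.2500, 0.1944, 0.1944, 0.1667]
t=2: π = [0.1698, 0.2685, 0.1975, 0.1790, 0.1852]
t=3: π = [0.1742, 0.2623, 0.1989, 0.1835, 0.1811]
t=4: π = [0.1734, 0.2639, 0.1981, 0.1825, 0.1820]
t=5: π = [0.1736, 0.2636, 0.1984, 0.1827, 0.1818]

π = [0.1736, 0.2636, 0.1984, 0.1827, 0.1818]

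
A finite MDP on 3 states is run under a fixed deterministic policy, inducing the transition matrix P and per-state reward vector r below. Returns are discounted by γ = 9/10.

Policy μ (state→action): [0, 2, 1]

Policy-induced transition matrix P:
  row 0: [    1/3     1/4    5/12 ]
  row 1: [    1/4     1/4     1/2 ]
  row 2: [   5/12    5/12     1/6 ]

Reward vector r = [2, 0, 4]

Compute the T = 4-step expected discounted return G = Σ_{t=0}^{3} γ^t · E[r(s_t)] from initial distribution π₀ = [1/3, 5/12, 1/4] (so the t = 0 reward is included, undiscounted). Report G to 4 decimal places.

G = 6.8390

t=0: π = [0.3333, 0.4167, 0.2500], E[r] = 1.6667, γ^t·E[r] = 1.666667, running G = 1.666667
t=1: π = [0.3194, 0.2917, 0.3889], E[r] = 2.1944, γ^t·E[r] = 1.975000, running G = 3.641667
t=2: π = [0.3414, 0.3148, 0.3438], E[r] = 2.0579, γ^t·E[r] = 1.666875, running G = 5.308542
t=3: π = [0.3357, 0.3073, 0.3570], E[r] = 2.0993, γ^t·E[r] = 1.530422, running G = 6.838964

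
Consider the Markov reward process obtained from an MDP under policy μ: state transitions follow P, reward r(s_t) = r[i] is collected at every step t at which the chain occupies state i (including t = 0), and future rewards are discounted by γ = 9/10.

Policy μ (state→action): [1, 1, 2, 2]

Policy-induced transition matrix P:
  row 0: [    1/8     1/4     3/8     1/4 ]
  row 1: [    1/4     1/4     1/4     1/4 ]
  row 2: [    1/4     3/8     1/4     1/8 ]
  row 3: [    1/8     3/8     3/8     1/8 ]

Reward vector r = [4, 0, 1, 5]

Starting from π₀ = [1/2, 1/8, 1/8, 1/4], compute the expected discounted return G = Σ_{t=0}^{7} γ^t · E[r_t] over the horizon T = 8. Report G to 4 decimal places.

G = 12.9215

t=0: π = [0.5000, 0.1250, 0.1250, 0.2500], E[r] = 3.3750, γ^t·E[r] = 3.375000, running G = 3.375000
t=1: π = [0.1563, 0.2969, 0.3438, 0.2031], E[r] = 1.9844, γ^t·E[r] = 1.785938, running G = 5.160938
t=2: π = [0.2051, 0.3184, 0.2949, 0.1816], E[r] = 2.0234, γ^t·E[r] = 1.638984, running G = 6.799922
t=3: π = [0.2017, 0.3096, 0.2983, 0.1904], E[r] = 2.0571, γ^t·E[r] = 1.499647, running G = 8.299569
t=4: π = [0.2010, 0.3111, 0.2990, 0.1889], E[r] = 2.0475, γ^t·E[r] = 1.343355, running G = 9.642924
t=5: π = [0.2013, 0.3110, 0.2987, 0.1890], E[r] = 2.0488, γ^t·E[r] = 1.209822, running G = 10.852746
t=6: π = [0.2012, 0.3110, 0.2988, 0.1890], E[r] = 2.0488, γ^t·E[r] = 1.088819, running G = 11.941565
t=7: π = [0.2012, 0.3110, 0.2988, 0.1890], E[r] = 2.0488, γ^t·E[r] = 0.979921, running G = 12.921486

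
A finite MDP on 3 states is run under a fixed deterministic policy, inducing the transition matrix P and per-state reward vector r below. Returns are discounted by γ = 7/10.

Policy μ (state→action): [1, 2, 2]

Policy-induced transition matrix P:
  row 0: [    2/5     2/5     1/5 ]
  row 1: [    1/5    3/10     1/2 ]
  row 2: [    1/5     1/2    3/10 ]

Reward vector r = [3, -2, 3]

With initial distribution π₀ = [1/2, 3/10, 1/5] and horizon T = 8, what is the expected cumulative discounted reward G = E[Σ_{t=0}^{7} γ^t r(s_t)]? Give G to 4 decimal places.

t=0: π = [0.5000, 0.3000, 0.2000], E[r] = 1.5000, γ^t·E[r] = 1.500000, running G = 1.500000
t=1: π = [0.3000, 0.3900, 0.3100], E[r] = 1.0500, γ^t·E[r] = 0.735000, running G = 2.235000
t=2: π = [0.2600, 0.3920, 0.3480], E[r] = 1.0400, γ^t·E[r] = 0.509600, running G = 2.744600
t=3: π = [0.2520, 0.3956, 0.3524], E[r] = 1.0220, γ^t·E[r] = 0.350546, running G = 3.095146
t=4: π = [0.2504, 0.3957, 0.3539], E[r] = 1.0216, γ^t·E[r] = 0.245286, running G = 3.340432
t=5: π = [0.2501, 0.3958, 0.3541], E[r] = 1.0209, γ^t·E[r] = 0.171579, running G = 3.512011
t=6: π = [0.2500, 0.3958, 0.3542], E[r] = 1.0209, γ^t·E[r] = 0.120104, running G = 3.632115
t=7: π = [0.2500, 0.3958, 0.3542], E[r] = 1.0208, γ^t·E[r] = 0.084070, running G = 3.716185

G = 3.7162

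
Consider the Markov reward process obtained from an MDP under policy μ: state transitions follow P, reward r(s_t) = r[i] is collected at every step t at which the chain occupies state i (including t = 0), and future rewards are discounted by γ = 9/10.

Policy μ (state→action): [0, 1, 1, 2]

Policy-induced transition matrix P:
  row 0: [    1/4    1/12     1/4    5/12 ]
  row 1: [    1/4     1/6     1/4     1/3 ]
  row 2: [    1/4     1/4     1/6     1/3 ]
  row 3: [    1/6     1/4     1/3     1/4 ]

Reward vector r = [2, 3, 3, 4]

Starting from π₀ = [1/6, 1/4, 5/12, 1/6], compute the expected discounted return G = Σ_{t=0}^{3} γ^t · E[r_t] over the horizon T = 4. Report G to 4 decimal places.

G = 10.5622

t=0: π = [0.1667, 0.2500, 0.4167, 0.1667], E[r] = 3.0000, γ^t·E[r] = 3.000000, running G = 3.000000
t=1: π = [0.2361, 0.2014, 0.2292, 0.3333], E[r] = 3.0972, γ^t·E[r] = 2.787500, running G = 5.787500
t=2: π = [0.2222, 0.1939, 0.2587, 0.3252], E[r] = 3.1030, γ^t·E[r] = 2.513438, running G = 8.300938
t=3: π = [0.2229, 0.1968, 0.2555, 0.3247], E[r] = 3.1019, γ^t·E[r] = 2.261250, running G = 10.562188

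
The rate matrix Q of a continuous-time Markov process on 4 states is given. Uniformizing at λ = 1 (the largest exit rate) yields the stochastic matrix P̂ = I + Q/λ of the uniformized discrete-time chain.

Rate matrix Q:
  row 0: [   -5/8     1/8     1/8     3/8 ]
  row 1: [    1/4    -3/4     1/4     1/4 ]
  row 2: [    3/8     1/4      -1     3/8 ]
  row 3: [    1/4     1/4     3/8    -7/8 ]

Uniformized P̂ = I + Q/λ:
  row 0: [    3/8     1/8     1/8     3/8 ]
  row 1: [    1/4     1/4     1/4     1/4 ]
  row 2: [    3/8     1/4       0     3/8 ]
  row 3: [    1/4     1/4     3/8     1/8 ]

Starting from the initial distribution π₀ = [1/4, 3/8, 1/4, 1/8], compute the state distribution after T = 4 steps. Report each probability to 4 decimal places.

t=0: π = [0.2500, 0.3750, 0.2500, 0.1250]
t=1: π = [0.3125, 0.2188, 0.1719, 0.2969]
t=2: π = [0.3105, 0.2109, 0.2051, 0.2734]
t=3: π = [0.3145, 0.2112, 0.1941, 0.2803]
t=4: π = [0.3136, 0.2107, 0.1972, 0.2785]

π = [0.3136, 0.2107, 0.1972, 0.2785]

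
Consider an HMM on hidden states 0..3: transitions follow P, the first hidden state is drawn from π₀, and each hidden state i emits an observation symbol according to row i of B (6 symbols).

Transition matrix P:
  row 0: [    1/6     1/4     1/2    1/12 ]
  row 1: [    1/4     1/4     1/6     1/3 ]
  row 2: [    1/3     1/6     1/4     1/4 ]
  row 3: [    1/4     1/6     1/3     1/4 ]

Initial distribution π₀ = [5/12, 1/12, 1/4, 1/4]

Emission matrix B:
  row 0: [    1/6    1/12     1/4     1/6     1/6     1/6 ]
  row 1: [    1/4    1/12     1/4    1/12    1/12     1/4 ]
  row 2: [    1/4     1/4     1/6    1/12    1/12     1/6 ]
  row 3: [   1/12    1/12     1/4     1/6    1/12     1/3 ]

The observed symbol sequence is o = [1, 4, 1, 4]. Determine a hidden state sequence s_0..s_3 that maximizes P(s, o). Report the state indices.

t=0: δ = [3.472e-02, 6.944e-03, 6.250e-02, 2.083e-02]  (obs o_0=1)
t=1: δ = [3.472e-03, 8.681e-04, 1.447e-03, 1.302e-03]  ψ = [2, 2, 0, 2]  (obs o_1=4)
t=2: δ = [4.823e-05, 7.234e-05, 4.340e-04, 3.014e-05]  ψ = [0, 0, 0, 2]  (obs o_2=1)
t=3: δ = [2.411e-05, 6.028e-06, 9.042e-06, 9.042e-06]  ψ = [2, 2, 2, 2]  (obs o_3=4)
backtrack: best end state = 0; path = [2, 0, 2, 0]

path = [2, 0, 2, 0]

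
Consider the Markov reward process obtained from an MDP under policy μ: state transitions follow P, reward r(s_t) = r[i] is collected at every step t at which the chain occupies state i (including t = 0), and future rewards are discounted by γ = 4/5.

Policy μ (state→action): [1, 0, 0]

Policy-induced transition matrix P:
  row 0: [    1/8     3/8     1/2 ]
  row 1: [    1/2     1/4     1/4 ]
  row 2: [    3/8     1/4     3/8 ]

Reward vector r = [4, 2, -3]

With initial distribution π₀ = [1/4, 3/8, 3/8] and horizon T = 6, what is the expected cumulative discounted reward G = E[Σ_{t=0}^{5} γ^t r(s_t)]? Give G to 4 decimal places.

t=0: π = [0.2500, 0.3750, 0.3750], E[r] = 0.6250, γ^t·E[r] = 0.625000, running G = 0.625000
t=1: π = [0.3594, 0.2813, 0.3594], E[r] = 0.9219, γ^t·E[r] = 0.737500, running G = 1.362500
t=2: π = [0.3203, 0.2949, 0.3848], E[r] = 0.7168, γ^t·E[r] = 0.458750, running G = 1.821250
t=3: π = [0.3318, 0.2900, 0.3782], E[r] = 0.7727, γ^t·E[r] = 0.395625, running G = 2.216875
t=4: π = [0.3283, 0.2915, 0.3802], E[r] = 0.7555, γ^t·E[r] = 0.309463, running G = 2.526338
t=5: π = [0.3294, 0.2910, 0.3796], E[r] = 0.7607, γ^t·E[r] = 0.249264, running G = 2.775601

G = 2.7756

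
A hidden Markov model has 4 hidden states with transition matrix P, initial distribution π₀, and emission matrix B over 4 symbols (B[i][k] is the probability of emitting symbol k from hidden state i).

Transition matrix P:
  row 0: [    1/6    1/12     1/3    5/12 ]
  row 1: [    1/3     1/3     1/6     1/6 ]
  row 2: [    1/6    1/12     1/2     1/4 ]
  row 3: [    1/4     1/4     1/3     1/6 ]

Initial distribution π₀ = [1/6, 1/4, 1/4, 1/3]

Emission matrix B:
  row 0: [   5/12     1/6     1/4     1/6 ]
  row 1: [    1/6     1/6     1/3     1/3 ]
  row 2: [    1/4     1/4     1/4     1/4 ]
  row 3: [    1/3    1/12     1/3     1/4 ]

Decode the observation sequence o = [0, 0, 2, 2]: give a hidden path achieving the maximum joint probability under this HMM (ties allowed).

path = [3, 2, 2, 2]

t=0: δ = [6.944e-02, 4.167e-02, 6.250e-02, 1.111e-01]  (obs o_0=0)
t=1: δ = [1.157e-02, 4.630e-03, 9.259e-03, 9.645e-03]  ψ = [3, 3, 3, 0]  (obs o_1=0)
t=2: δ = [6.028e-04, 8.038e-04, 1.157e-03, 1.608e-03]  ψ = [3, 3, 2, 0]  (obs o_2=2)
t=3: δ = [1.005e-04, 1.340e-04, 1.447e-04, 9.645e-05]  ψ = [3, 3, 2, 2]  (obs o_3=2)
backtrack: best end state = 2; path = [3, 2, 2, 2]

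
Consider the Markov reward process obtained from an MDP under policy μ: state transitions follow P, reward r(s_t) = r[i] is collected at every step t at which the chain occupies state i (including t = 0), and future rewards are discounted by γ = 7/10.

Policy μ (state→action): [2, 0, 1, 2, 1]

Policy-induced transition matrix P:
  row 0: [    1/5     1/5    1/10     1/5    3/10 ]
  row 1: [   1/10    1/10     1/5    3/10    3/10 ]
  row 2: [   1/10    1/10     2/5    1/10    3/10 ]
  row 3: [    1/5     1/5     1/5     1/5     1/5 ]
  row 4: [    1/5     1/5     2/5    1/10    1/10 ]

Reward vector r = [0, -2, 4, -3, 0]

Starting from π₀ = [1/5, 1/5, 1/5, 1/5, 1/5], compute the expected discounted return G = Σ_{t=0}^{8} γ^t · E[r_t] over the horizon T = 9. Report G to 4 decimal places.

t=0: π = [0.2000, 0.2000, 0.2000, 0.2000, 0.2000], E[r] = -0.2000, γ^t·E[r] = -0.200000, running G = -0.200000
t=1: π = [0.1600, 0.1600, 0.2600, 0.1800, 0.2400], E[r] = 0.1800, γ^t·E[r] = 0.126000, running G = -0.074000
t=2: π = [0.1580, 0.1580, 0.2840, 0.1660, 0.2340], E[r] = 0.3220, γ^t·E[r] = 0.157780, running G = 0.083780
t=3: π = [0.1558, 0.1558, 0.2878, 0.1640, 0.2366], E[r] = 0.3476, γ^t·E[r] = 0.119227, running G = 0.203007
t=4: π = [0.1556, 0.1556, 0.2893, 0.1631, 0.2363], E[r] = 0.3565, γ^t·E[r] = 0.085596, running G = 0.288602
t=5: π = [0.1555, 0.1555, 0.2896, 0.1630, 0.2364], E[r] = 0.3582, γ^t·E[r] = 0.060199, running G = 0.348801
t=6: π = [0.1555, 0.1555, 0.2896, 0.1630, 0.2364], E[r] = 0.3587, γ^t·E[r] = 0.042205, running G = 0.391007
t=7: π = [0.1555, 0.1555, 0.2897, 0.1629, 0.2364], E[r] = 0.3588, γ^t·E[r] = 0.029553, running G = 0.420559
t=8: π = [0.1555, 0.1555, 0.2897, 0.1629, 0.2364], E[r] = 0.3589, γ^t·E[r] = 0.020689, running G = 0.441248

G = 0.4412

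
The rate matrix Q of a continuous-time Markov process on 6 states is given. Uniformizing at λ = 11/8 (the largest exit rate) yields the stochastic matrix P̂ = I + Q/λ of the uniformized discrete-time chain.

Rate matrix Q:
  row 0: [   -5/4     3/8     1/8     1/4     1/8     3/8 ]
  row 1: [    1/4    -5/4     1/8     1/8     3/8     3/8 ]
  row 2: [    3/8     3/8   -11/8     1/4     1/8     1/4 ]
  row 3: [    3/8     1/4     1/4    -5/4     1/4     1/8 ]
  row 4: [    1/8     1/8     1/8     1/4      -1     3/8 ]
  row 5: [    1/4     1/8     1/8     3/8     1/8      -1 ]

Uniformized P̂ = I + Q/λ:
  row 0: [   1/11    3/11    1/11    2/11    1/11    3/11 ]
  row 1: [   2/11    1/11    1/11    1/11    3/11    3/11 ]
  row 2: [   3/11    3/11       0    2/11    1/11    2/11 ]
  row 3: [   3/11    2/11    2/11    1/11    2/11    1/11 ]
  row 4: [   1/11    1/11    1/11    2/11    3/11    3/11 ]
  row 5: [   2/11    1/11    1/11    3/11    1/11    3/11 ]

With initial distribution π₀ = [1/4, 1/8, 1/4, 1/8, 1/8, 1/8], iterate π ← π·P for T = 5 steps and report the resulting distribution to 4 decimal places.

π = [0.1755, 0.1563, 0.0977, 0.1730, 0.1651, 0.2324]

t=0: π = [0.2500, 0.1250, 0.2500, 0.1250, 0.1250, 0.1250]
t=1: π = [0.1818, 0.1932, 0.0795, 0.1705, 0.1477, 0.2273]
t=2: π = [0.1746, 0.1539, 0.0992, 0.1694, 0.1684, 0.2345]
t=3: π = [0.1751, 0.1561, 0.0973, 0.1737, 0.1649, 0.2329]
t=4: π = [0.1756, 0.1562, 0.0979, 0.1730, 0.1651, 0.2323]
t=5: π = [0.1755, 0.1563, 0.0977, 0.1730, 0.1651, 0.2324]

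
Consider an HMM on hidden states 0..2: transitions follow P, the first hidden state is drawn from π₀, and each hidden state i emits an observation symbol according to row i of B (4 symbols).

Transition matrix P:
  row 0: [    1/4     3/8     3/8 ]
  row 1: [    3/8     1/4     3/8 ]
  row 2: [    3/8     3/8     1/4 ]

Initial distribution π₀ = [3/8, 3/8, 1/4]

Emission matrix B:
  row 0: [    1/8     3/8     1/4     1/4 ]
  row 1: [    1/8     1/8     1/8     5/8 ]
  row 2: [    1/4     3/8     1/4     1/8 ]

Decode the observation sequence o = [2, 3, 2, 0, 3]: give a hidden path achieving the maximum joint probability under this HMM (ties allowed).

t=0: δ = [9.375e-02, 4.688e-02, 6.250e-02]  (obs o_0=2)
t=1: δ = [5.859e-03, 2.197e-02, 4.395e-03]  ψ = [0, 0, 0]  (obs o_1=3)
t=2: δ = [2.060e-03, 6.866e-04, 2.060e-03]  ψ = [1, 1, 1]  (obs o_2=2)
t=3: δ = [9.656e-05, 9.656e-05, 1.931e-04]  ψ = [2, 0, 0]  (obs o_3=0)
t=4: δ = [1.810e-05, 4.526e-05, 6.035e-06]  ψ = [2, 2, 2]  (obs o_4=3)
backtrack: best end state = 1; path = [0, 1, 0, 2, 1]

path = [0, 1, 0, 2, 1]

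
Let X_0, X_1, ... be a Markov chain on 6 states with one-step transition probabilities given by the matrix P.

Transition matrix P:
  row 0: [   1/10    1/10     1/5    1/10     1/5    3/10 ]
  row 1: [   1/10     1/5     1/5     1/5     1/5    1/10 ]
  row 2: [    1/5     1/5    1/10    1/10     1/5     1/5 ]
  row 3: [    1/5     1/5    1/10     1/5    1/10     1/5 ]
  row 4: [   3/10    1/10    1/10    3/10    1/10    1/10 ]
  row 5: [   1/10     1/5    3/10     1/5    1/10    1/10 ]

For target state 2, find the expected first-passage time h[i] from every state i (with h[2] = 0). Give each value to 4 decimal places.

h = [5.3915, 5.5556, 0.0000, 5.9826, 6.0696, 4.9486]

First-step conditioning: h[2] = 0; for i ≠ 2, h[i] = 1 + Σ_k P[i][k]·h[k].
  h[0] = 1 + 1/10·h[0] + 1/10·h[1] + 1/10·h[3] + 1/5·h[4] + 3/10·h[5]
  h[1] = 1 + 1/10·h[0] + 1/5·h[1] + 1/5·h[3] + 1/5·h[4] + 1/10·h[5]
  h[3] = 1 + 1/5·h[0] + 1/5·h[1] + 1/5·h[3] + 1/10·h[4] + 1/5·h[5]
  h[4] = 1 + 3/10·h[0] + 1/10·h[1] + 3/10·h[3] + 1/10·h[4] + 1/10·h[5]
  h[5] = 1 + 1/10·h[0] + 1/5·h[1] + 1/5·h[3] + 1/10·h[4] + 1/10·h[5]
Solving the 5×5 linear system over states ≠ 2 gives exactly h = [1515/281, 50/9, 0, 15130/2529, 15350/2529, 12515/2529] (h[2] = 0 is the target).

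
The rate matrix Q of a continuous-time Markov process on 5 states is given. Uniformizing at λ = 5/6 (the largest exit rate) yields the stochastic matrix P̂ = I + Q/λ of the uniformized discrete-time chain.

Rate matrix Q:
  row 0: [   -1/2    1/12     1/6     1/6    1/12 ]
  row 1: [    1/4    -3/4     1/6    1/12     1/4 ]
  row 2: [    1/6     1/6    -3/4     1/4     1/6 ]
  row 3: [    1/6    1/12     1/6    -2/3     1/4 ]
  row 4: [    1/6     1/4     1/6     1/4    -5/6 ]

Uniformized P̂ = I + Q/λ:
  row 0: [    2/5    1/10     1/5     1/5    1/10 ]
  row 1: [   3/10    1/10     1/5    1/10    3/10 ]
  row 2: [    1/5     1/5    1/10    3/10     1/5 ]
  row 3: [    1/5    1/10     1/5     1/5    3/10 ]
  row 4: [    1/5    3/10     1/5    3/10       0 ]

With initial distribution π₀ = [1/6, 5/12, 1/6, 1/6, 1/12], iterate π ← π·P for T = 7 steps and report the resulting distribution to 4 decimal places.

t=0: π = [0.1667, 0.4167, 0.1667, 0.1667, 0.0833]
t=1: π = [0.2750, 0.1333, 0.1833, 0.1833, 0.2250]
t=2: π = [0.2683, 0.1633, 0.1817, 0.2275, 0.1592]
t=3: π = [0.2700, 0.1500, 0.1818, 0.2178, 0.1804]
t=4: π = [0.2690, 0.1543, 0.1818, 0.2212, 0.1737]
t=5: π = [0.2692, 0.1529, 0.1818, 0.2201, 0.1759]
t=6: π = [0.2691, 0.1534, 0.1818, 0.2205, 0.1752]
t=7: π = [0.2692, 0.1532, 0.1818, 0.2204, 0.1754]

π = [0.2692, 0.1532, 0.1818, 0.2204, 0.1754]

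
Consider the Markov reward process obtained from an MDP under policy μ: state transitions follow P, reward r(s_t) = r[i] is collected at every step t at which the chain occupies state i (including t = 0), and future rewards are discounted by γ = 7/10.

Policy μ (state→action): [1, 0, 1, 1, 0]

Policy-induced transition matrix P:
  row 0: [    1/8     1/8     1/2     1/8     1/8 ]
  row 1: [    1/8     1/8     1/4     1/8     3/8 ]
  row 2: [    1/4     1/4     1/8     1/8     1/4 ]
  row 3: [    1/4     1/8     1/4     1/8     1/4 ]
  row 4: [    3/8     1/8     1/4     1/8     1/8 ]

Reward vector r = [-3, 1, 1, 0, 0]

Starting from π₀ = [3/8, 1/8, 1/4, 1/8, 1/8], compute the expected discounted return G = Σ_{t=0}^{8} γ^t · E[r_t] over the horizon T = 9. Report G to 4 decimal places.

t=0: π = [0.3750, 0.1250, 0.2500, 0.1250, 0.1250], E[r] = -0.7500, γ^t·E[r] = -0.750000, running G = -0.750000
t=1: π = [0.2031, 0.1563, 0.3125, 0.1250, 0.2031], E[r] = -0.1406, γ^t·E[r] = -0.098438, running G = -0.848438
t=2: π = [0.2305, 0.1641, 0.2617, 0.1250, 0.2188], E[r] = -0.2656, γ^t·E[r] = -0.130156, running G = -0.978594
t=3: π = [0.2280, 0.1577, 0.2749, 0.1250, 0.2144], E[r] = -0.2515, γ^t·E[r] = -0.086252, running G = -1.064846
t=4: π = [0.2286, 0.1594, 0.2726, 0.1250, 0.2144], E[r] = -0.2537, γ^t·E[r] = -0.060919, running G = -1.125765
t=5: π = [0.2283, 0.1591, 0.2731, 0.1250, 0.2145], E[r] = -0.2528, γ^t·E[r] = -0.042486, running G = -1.168251
t=6: π = [0.2284, 0.1591, 0.2729, 0.1250, 0.2145], E[r] = -0.2531, γ^t·E[r] = -0.029778, running G = -1.198028
t=7: π = [0.2284, 0.1591, 0.2730, 0.1250, 0.2145], E[r] = -0.2530, γ^t·E[r] = -0.020838, running G = -1.218866
t=8: π = [0.2284, 0.1591, 0.2730, 0.1250, 0.2145], E[r] = -0.2530, γ^t·E[r] = -0.014587, running G = -1.233454

G = -1.2335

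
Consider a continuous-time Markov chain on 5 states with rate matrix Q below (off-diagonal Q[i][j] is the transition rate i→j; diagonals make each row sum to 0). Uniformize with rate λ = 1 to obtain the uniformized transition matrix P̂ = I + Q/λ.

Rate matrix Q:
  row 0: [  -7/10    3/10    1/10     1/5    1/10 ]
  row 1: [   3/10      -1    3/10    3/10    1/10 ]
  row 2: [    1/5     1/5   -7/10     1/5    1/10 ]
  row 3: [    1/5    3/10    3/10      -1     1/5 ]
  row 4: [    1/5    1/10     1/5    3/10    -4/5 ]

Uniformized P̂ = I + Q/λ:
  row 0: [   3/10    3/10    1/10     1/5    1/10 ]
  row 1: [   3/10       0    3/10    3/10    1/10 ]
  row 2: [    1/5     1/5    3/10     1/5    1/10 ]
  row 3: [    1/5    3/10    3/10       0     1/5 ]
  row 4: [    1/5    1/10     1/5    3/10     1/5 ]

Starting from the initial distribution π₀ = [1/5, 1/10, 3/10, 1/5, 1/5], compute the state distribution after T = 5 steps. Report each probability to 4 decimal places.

t=0: π = [0.2000, 0.1000, 0.3000, 0.2000, 0.2000]
t=1: π = [0.2300, 0.2000, 0.2400, 0.1900, 0.1400]
t=2: π = [0.2430, 0.1880, 0.2400, 0.1960, 0.1330]
t=3: π = [0.2431, 0.1930, 0.2381, 0.1929, 0.1329]
t=4: π = [0.2436, 0.1917, 0.2381, 0.1940, 0.1326]
t=5: π = [0.2435, 0.1922, 0.2380, 0.1936, 0.1327]

π = [0.2435, 0.1922, 0.2380, 0.1936, 0.1327]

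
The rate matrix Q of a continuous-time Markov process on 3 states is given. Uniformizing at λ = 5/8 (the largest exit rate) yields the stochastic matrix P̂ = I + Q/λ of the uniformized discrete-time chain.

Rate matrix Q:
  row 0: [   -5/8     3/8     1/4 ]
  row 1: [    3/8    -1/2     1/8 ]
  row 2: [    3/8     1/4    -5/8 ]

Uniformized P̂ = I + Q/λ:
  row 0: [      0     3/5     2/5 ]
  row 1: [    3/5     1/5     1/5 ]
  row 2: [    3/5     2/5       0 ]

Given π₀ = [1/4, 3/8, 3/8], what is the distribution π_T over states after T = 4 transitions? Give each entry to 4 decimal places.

π = [0.3588, 0.4038, 0.2374]

t=0: π = [0.2500, 0.3750, 0.3750]
t=1: π = [0.4500, 0.3750, 0.1750]
t=2: π = [0.3300, 0.4150, 0.2550]
t=3: π = [0.4020, 0.3830, 0.2150]
t=4: π = [0.3588, 0.4038, 0.2374]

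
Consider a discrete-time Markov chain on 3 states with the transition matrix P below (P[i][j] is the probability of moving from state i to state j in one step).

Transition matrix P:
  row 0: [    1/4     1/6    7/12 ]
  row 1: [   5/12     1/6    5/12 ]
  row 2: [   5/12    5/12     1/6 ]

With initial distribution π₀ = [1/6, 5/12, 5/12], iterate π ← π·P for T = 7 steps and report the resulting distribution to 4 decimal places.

π = [0.3571, 0.2619, 0.3809]

t=0: π = [0.1667, 0.4167, 0.4167]
t=1: π = [0.3889, 0.2708, 0.3403]
t=2: π = [0.3519, 0.2517, 0.3964]
t=3: π = [0.3580, 0.2658, 0.3762]
t=4: π = [0.3570, 0.2607, 0.3823]
t=5: π = [0.3572, 0.2622, 0.3806]
t=6: π = [0.3571, 0.2618, 0.3810]
t=7: π = [0.3571, 0.2619, 0.3809]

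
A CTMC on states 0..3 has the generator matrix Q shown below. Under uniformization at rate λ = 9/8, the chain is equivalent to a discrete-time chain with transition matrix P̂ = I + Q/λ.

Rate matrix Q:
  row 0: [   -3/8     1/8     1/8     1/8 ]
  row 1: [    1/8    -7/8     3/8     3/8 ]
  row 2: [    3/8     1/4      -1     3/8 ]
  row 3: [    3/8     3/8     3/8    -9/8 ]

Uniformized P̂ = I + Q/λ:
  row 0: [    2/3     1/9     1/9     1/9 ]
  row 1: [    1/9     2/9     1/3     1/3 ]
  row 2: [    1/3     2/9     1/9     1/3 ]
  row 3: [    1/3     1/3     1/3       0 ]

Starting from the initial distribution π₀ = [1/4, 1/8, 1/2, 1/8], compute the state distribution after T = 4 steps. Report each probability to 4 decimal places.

π = [0.4323, 0.1953, 0.1954, 0.1770]

t=0: π = [0.2500, 0.1250, 0.5000, 0.1250]
t=1: π = [0.3889, 0.2083, 0.1667, 0.2361]
t=2: π = [0.4167, 0.2052, 0.2099, 0.1682]
t=3: π = [0.4266, 0.1946, 0.1941, 0.1847]
t=4: π = [0.4323, 0.1953, 0.1954, 0.1770]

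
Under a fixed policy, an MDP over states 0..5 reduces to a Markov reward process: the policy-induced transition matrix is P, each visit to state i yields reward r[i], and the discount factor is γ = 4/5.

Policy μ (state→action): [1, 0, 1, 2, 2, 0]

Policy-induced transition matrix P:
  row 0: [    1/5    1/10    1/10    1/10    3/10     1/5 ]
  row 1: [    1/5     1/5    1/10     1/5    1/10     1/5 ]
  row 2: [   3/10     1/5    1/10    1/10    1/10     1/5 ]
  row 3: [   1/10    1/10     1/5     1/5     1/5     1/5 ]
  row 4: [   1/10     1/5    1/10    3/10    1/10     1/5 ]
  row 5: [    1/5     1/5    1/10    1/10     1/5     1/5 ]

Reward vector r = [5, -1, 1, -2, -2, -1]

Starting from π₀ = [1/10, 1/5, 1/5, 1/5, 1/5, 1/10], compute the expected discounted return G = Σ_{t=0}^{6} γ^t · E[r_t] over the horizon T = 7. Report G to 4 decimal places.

t=0: π = [0.1000, 0.2000, 0.2000, 0.2000, 0.2000, 0.1000], E[r] = -0.4000, γ^t·E[r] = -0.400000, running G = -0.400000
t=1: π = [0.1800, 0.1700, 0.1200, 0.1800, 0.1500, 0.2000], E[r] = -0.0100, γ^t·E[r] = -0.008000, running G = -0.408000
t=2: π = [0.1790, 0.1640, 0.1180, 0.1650, 0.1740, 0.2000], E[r] = -0.0290, γ^t·E[r] = -0.018560, running G = -0.426560
t=3: π = [0.1779, 0.1656, 0.1165, 0.1677, 0.1723, 0.2000], E[r] = -0.0396, γ^t·E[r] = -0.020275, running G = -0.446835
t=4: π = [0.1777, 0.1654, 0.1168, 0.1678, 0.1724, 0.2000], E[r] = -0.0407, γ^t·E[r] = -0.016671, running G = -0.463506
t=5: π = [0.1777, 0.1655, 0.1168, 0.1678, 0.1723, 0.2000], E[r] = -0.0406, γ^t·E[r] = -0.013293, running G = -0.476799
t=6: π = [0.1777, 0.1655, 0.1168, 0.1678, 0.1723, 0.2000], E[r] = -0.0405, γ^t·E[r] = -0.010626, running G = -0.487424

G = -0.4874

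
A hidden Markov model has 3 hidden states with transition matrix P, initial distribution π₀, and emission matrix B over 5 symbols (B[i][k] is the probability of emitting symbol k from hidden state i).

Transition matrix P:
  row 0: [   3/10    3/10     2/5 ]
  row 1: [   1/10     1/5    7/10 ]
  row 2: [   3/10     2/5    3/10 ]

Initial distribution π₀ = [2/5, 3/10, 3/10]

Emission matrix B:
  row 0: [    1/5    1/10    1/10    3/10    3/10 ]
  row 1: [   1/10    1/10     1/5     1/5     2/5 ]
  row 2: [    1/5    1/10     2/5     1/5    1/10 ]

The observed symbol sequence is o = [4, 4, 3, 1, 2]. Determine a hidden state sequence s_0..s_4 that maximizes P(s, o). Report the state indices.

t=0: δ = [1.200e-01, 1.200e-01, 3.000e-02]  (obs o_0=4)
t=1: δ = [1.080e-02, 1.440e-02, 8.400e-03]  ψ = [0, 0, 1]  (obs o_1=4)
t=2: δ = [9.720e-04, 6.720e-04, 2.016e-03]  ψ = [0, 2, 1]  (obs o_2=3)
t=3: δ = [6.048e-05, 8.064e-05, 6.048e-05]  ψ = [2, 2, 2]  (obs o_3=1)
t=4: δ = [1.814e-06, 4.838e-06, 2.258e-05]  ψ = [0, 2, 1]  (obs o_4=2)
backtrack: best end state = 2; path = [0, 1, 2, 1, 2]

path = [0, 1, 2, 1, 2]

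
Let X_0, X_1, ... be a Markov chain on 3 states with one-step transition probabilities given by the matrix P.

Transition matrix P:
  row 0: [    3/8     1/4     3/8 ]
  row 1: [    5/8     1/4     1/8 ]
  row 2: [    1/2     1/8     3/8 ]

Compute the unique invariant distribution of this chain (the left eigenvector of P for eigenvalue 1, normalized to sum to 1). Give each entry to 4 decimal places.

π = [0.4677, 0.2097, 0.3226]

Balance equations π_j = Σ_i π_i·P[i][j]:
  π_0 = 3/8·π_0 + 5/8·π_1 + 1/2·π_2
  π_1 = 1/4·π_0 + 1/4·π_1 + 1/8·π_2
  normalize: π_0 + π_1 + π_2 = 1
Solving the linear system gives exactly π = [29/62, 13/62, 10/31].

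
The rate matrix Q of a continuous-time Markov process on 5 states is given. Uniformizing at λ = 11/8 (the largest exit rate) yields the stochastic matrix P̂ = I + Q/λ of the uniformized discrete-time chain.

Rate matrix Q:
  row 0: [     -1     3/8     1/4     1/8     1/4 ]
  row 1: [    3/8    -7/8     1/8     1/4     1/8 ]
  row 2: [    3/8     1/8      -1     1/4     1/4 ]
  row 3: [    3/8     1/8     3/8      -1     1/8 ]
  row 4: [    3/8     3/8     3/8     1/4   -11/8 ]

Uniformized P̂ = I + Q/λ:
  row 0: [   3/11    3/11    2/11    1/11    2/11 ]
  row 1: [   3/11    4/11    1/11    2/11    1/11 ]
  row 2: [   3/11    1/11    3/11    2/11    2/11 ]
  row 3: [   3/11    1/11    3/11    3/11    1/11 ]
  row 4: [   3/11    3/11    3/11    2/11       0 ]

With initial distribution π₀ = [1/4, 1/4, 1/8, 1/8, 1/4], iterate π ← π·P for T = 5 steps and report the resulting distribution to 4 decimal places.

t=0: π = [0.2500, 0.2500, 0.1250, 0.1250, 0.2500]
t=1: π = [0.2727, 0.2500, 0.2045, 0.1705, 0.1023]
t=2: π = [0.2727, 0.2273, 0.2025, 0.1725, 0.1250]
t=3: π = [0.2727, 0.2252, 0.2066, 0.1727, 0.1227]
t=4: π = [0.2727, 0.2242, 0.2070, 0.1727, 0.1233]
t=5: π = [0.2727, 0.2241, 0.2072, 0.1727, 0.1233]

π = [0.2727, 0.2241, 0.2072, 0.1727, 0.1233]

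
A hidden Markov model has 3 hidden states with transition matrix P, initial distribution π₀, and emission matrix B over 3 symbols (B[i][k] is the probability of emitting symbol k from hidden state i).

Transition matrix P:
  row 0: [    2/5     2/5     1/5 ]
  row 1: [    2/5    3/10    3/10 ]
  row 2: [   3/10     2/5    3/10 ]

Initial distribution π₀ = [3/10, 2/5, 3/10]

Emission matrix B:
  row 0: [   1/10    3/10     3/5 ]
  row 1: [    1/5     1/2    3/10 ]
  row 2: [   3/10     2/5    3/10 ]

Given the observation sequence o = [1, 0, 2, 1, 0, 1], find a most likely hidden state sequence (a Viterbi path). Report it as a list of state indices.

path = [1, 2, 0, 1, 2, 1]

t=0: δ = [9.000e-02, 2.000e-01, 1.200e-01]  (obs o_0=1)
t=1: δ = [8.000e-03, 1.200e-02, 1.800e-02]  ψ = [1, 1, 1]  (obs o_1=0)
t=2: δ = [3.240e-03, 2.160e-03, 1.620e-03]  ψ = [2, 2, 2]  (obs o_2=2)
t=3: δ = [3.888e-04, 6.480e-04, 2.592e-04]  ψ = [0, 0, 0]  (obs o_3=1)
t=4: δ = [2.592e-05, 3.888e-05, 5.832e-05]  ψ = [1, 1, 1]  (obs o_4=0)
t=5: δ = [5.249e-06, 1.166e-05, 6.998e-06]  ψ = [2, 2, 2]  (obs o_5=1)
backtrack: best end state = 1; path = [1, 2, 0, 1, 2, 1]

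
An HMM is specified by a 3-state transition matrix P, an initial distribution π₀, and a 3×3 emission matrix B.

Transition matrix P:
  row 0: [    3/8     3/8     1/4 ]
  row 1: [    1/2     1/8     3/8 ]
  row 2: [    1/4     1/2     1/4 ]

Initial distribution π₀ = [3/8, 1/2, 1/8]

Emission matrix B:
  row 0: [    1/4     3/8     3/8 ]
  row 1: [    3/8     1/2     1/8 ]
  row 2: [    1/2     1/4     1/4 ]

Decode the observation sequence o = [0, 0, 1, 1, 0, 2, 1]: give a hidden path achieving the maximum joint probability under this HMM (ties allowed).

t=0: δ = [9.375e-02, 1.875e-01, 6.250e-02]  (obs o_0=0)
t=1: δ = [2.344e-02, 1.318e-02, 3.516e-02]  ψ = [1, 0, 1]  (obs o_1=0)
t=2: δ = [3.296e-03, 8.789e-03, 2.197e-03]  ψ = [0, 2, 2]  (obs o_2=1)
t=3: δ = [1.648e-03, 6.180e-04, 8.240e-04]  ψ = [1, 0, 1]  (obs o_3=1)
t=4: δ = [1.545e-04, 2.317e-04, 2.060e-04]  ψ = [0, 0, 0]  (obs o_4=0)
t=5: δ = [4.345e-05, 1.287e-05, 2.173e-05]  ψ = [1, 2, 1]  (obs o_5=2)
t=6: δ = [6.110e-06, 8.147e-06, 2.716e-06]  ψ = [0, 0, 0]  (obs o_6=1)
backtrack: best end state = 1; path = [1, 2, 1, 0, 1, 0, 1]

path = [1, 2, 1, 0, 1, 0, 1]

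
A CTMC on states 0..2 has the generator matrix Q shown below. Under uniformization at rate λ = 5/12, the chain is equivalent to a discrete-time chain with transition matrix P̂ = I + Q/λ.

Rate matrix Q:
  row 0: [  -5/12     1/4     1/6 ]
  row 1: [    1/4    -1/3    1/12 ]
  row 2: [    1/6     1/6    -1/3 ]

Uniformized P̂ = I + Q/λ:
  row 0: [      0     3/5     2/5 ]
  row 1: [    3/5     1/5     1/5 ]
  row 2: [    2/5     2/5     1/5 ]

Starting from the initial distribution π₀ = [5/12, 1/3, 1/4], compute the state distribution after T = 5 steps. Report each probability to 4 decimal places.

π = [0.3383, 0.3922, 0.2695]

t=0: π = [0.4167, 0.3333, 0.2500]
t=1: π = [0.3000, 0.4167, 0.2833]
t=2: π = [0.3633, 0.3767, 0.2600]
t=3: π = [0.3300, 0.3973, 0.2727]
t=4: π = [0.3475, 0.3865, 0.2660]
t=5: π = [0.3383, 0.3922, 0.2695]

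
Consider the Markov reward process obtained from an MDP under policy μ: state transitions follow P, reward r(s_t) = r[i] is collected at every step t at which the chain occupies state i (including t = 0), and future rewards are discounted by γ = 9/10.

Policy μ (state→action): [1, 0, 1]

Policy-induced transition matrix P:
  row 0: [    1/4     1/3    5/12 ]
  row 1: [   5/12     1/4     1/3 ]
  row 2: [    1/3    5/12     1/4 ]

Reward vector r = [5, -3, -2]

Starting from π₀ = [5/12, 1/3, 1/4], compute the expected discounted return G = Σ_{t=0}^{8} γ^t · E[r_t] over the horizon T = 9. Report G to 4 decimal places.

G = 0.5452

t=0: π = [0.4167, 0.3333, 0.2500], E[r] = 0.5833, γ^t·E[r] = 0.583333, running G = 0.583333
t=1: π = [0.3264, 0.3264, 0.3472], E[r] = -0.0417, γ^t·E[r] = -0.037500, running G = 0.545833
t=2: π = [0.3333, 0.3351, 0.3316], E[r] = -0.0017, γ^t·E[r] = -0.001406, running G = 0.544427
t=3: π = [0.3335, 0.3330, 0.3335], E[r] = 0.0013, γ^t·E[r] = 0.000949, running G = 0.545376
t=4: π = [0.3333, 0.3334, 0.3333], E[r] = -0.0003, γ^t·E[r] = -0.000190, running G = 0.545186
t=5: π = [0.3333, 0.3333, 0.3333], E[r] = 0.0000, γ^t·E[r] = 0.000027, running G = 0.545213
t=6: π = [0.3333, 0.3333, 0.3333], E[r] = 0.0000, γ^t·E[r] = -0.000003, running G = 0.545210
t=7: π = [0.3333, 0.3333, 0.3333], E[r] = 0.0000, γ^t·E[r] = 0.000000, running G = 0.545211
t=8: π = [0.3333, 0.3333, 0.3333], E[r] = 0.0000, γ^t·E[r] = 0.000000, running G = 0.545211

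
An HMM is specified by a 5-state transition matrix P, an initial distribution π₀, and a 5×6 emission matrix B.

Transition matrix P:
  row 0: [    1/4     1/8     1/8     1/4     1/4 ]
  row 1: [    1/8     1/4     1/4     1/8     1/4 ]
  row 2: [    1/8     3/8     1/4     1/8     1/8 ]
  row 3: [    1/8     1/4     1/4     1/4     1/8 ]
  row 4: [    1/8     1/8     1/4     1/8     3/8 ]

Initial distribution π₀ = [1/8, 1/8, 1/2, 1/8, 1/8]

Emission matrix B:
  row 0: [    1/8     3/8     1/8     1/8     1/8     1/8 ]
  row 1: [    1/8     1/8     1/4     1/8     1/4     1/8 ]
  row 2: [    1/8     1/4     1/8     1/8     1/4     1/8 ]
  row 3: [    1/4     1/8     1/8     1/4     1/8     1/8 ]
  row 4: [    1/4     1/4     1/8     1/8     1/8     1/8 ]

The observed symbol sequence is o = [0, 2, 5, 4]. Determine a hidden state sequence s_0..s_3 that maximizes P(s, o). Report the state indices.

t=0: δ = [1.562e-02, 1.562e-02, 6.250e-02, 3.125e-02, 3.125e-02]  (obs o_0=0)
t=1: δ = [9.766e-04, 5.859e-03, 1.953e-03, 9.766e-04, 1.465e-03]  ψ = [2, 2, 2, 2, 4]  (obs o_1=2)
t=2: δ = [9.155e-05, 1.831e-04, 1.831e-04, 9.155e-05, 1.831e-04]  ψ = [1, 1, 1, 1, 1]  (obs o_2=5)
t=3: δ = [2.861e-06, 1.717e-05, 1.144e-05, 2.861e-06, 8.583e-06]  ψ = [0, 2, 1, 0, 4]  (obs o_3=4)
backtrack: best end state = 1; path = [2, 1, 2, 1]

path = [2, 1, 2, 1]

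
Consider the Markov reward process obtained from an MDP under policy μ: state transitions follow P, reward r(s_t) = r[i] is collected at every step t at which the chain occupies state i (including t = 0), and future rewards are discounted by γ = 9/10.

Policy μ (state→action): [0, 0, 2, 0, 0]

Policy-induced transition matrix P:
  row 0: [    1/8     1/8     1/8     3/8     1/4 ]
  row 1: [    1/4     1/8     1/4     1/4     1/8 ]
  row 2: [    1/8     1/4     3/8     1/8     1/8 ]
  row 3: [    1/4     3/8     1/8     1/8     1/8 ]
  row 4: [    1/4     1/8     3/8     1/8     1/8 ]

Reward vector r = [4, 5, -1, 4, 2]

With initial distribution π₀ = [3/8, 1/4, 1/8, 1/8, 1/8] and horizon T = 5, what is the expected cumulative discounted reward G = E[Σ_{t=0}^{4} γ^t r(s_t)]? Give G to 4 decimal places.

t=0: π = [0.3750, 0.2500, 0.1250, 0.1250, 0.1250], E[r] = 3.3750, γ^t·E[r] = 3.375000, running G = 3.375000
t=1: π = [0.1875, 0.1719, 0.2188, 0.2500, 0.1719], E[r] = 2.7344, γ^t·E[r] = 2.460938, running G = 5.835938
t=2: π = [0.1992, 0.2148, 0.2441, 0.1934, 0.1484], E[r] = 2.6973, γ^t·E[r] = 2.184785, running G = 8.020723
t=3: π = [0.1946, 0.2039, 0.2500, 0.2017, 0.1499], E[r] = 2.6541, γ^t·E[r] = 1.934804, running G = 9.955527
t=4: π = [0.1944, 0.2067, 0.2505, 0.1991, 0.1493], E[r] = 2.6557, γ^t·E[r] = 1.742425, running G = 11.697952

G = 11.6980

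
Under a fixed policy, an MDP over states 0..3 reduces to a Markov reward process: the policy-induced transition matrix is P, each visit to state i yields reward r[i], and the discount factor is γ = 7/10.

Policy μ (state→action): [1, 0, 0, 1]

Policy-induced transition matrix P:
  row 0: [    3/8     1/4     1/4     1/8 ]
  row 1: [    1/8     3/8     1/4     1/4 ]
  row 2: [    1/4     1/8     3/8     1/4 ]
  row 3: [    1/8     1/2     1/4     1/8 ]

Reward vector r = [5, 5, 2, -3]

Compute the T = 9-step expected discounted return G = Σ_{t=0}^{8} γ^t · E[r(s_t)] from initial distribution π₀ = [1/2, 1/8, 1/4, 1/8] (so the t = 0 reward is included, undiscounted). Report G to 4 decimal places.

G = 9.0525

t=0: π = [0.5000, 0.1250, 0.2500, 0.1250], E[r] = 3.2500, γ^t·E[r] = 3.250000, running G = 3.250000
t=1: π = [0.2813, 0.2656, 0.2813, 0.1719], E[r] = 2.7813, γ^t·E[r] = 1.946875, running G = 5.196875
t=2: π = [0.2305, 0.2910, 0.2852, 0.1934], E[r] = 2.5977, γ^t·E[r] = 1.272852, running G = 6.469727
t=3: π = [0.2183, 0.2991, 0.2856, 0.1970], E[r] = 2.5669, γ^t·E[r] = 0.880445, running G = 7.350171
t=4: π = [0.2153, 0.3009, 0.2857, 0.1981], E[r] = 2.5582, γ^t·E[r] = 0.614216, running G = 7.964387
t=5: π = [0.2145, 0.3014, 0.2857, 0.1983], E[r] = 2.5562, γ^t·E[r] = 0.429624, running G = 8.394011
t=6: π = [0.2143, 0.3015, 0.2857, 0.1984], E[r] = 2.5557, γ^t·E[r] = 0.300678, running G = 8.694689
t=7: π = [0.2143, 0.3016, 0.2857, 0.1984], E[r] = 2.5556, γ^t·E[r] = 0.210464, running G = 8.905153
t=8: π = [0.2143, 0.3016, 0.2857, 0.1984], E[r] = 2.5556, γ^t·E[r] = 0.147323, running G = 9.052477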